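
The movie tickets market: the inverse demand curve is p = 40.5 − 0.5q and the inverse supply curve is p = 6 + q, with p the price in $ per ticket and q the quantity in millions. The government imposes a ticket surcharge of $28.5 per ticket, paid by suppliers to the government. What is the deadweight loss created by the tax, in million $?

Deadweight loss = $270.75 million.

Rewrite in direct form: qd = 81 − 2p and qs = p − 6.
Without the tax, 81 − 2p = p − 6 gives 3p = 87, so p* = $29 and q* = 23.
With the tax collected from suppliers, supply shifts: qs = (p − 28.5) − 6.
New equilibrium: buyers pay $38.5, suppliers receive $10, q = 4. (Wedge: pb − ps = 28.5.)
Quantity falls by |ΔQ| = |23 − 4| = 19.
DWL = ½ · t · |ΔQ| = ½ · 28.5 · 19 = $270.75.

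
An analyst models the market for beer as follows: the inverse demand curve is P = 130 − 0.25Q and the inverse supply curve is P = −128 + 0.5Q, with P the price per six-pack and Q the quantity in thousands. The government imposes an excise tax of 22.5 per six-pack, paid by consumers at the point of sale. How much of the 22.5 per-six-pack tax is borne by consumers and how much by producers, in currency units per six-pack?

Consumers bear 7.5 per six-pack; producers bear 15 per six-pack.

Rewrite in direct form: Qd = 520 − 4P and Qs = 2P + 256.
Without the tax, 520 − 4P = 2P + 256 gives 6P = 264, so P* = 44 and Q* = 344.
With the tax collected from consumers, demand (in seller-price terms) shifts: Qd = 520 − 4(P + 22.5).
New equilibrium: consumers pay 51.5, producers receive 29, Q = 314. (Wedge: Pb − Ps = 22.5.)
Burden on consumers: 7.5; on producers: 15. (They sum to 22.5.)
The less price-elastic side of the market bears the larger share of a per-unit tax.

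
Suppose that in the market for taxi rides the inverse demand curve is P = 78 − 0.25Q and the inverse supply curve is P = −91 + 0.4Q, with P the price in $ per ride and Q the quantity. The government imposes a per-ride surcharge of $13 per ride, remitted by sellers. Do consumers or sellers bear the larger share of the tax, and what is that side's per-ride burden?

Sellers bear the larger share: $8 per ride.

Rewrite in direct form: Qd = 312 − 4P and Qs = 2.5P + 227.5.
Before the tax: set 312 − 4P = 2.5P + 227.5 → P* = $13, Q* = 260.
With the tax collected from sellers, supply shifts: Qs = 2.5(P − 13) + 227.5.
New equilibrium: consumers pay $18, sellers receive $5, Q = 240. (Wedge: Pb − Ps = 13.)
Per-ride burden: consumers $5, sellers $8.
Sellers take the larger share because supply is less price-elastic here (demand slope 4 vs supply slope 2.5).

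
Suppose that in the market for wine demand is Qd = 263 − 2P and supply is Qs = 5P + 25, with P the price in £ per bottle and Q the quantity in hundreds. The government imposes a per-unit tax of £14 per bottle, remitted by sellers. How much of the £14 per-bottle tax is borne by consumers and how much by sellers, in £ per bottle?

Consumers bear £10 per bottle; sellers bear £4 per bottle.

Before the tax: set 263 − 2P = 5P + 25 → P* = £34, Q* = 195.
With the tax collected from sellers, supply shifts: Qs = 5(P − 14) + 25.
Solving gives Q = 175 with consumers paying £44 and sellers receiving £30 (the £14 wedge).
Burden on consumers: £10; on sellers: £4. (They sum to £14.)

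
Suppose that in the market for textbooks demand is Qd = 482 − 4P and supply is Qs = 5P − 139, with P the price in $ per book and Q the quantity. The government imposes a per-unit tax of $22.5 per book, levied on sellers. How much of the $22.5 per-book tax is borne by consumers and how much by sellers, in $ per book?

Without the tax, 482 − 4P = 5P − 139 gives 9P = 621, so P* = $69 and Q* = 206.
With the tax collected from sellers, supply shifts: Qs = 5(P − 22.5) − 139.
Solving gives Q = 156 with consumers paying $81.5 and sellers receiving $59 (the $22.5 wedge).
Burden on consumers: $12.5; on sellers: $10. (They sum to $22.5.)
The less price-elastic side of the market bears the larger share of a per-unit tax.

Consumers bear $12.5 per book; sellers bear $10 per book.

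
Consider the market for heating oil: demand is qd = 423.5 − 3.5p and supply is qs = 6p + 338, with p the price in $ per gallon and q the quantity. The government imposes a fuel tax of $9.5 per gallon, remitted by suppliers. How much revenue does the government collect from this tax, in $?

Before the tax: set 423.5 − 3.5p = 6p + 338 → p* = $9, q* = 392.
With the tax collected from suppliers, supply shifts: qs = 6(p − 9.5) + 338.
New equilibrium: buyers pay $15, suppliers receive $5.5, q = 371. (Wedge: pb − ps = 9.5.)
Revenue = t · Q = 9.5 · 371 = $3524.5.

Tax revenue = $3524.5.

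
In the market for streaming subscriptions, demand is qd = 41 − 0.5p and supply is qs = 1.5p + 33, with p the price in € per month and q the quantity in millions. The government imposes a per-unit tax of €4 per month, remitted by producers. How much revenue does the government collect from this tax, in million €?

Without the tax, 41 − 0.5p = 1.5p + 33 gives 2p = 8, so p* = €4 and q* = 39.
With the tax collected from producers, supply shifts: qs = 1.5(p − 4) + 33.
New equilibrium: consumers pay €7, producers receive €3, q = 37.5. (Wedge: pb − ps = 4.)
Revenue = t · Q = 4 · 37.5 = €150.

Tax revenue = €150 million.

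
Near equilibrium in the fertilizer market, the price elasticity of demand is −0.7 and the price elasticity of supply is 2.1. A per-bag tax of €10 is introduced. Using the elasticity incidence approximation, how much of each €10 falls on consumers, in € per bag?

Incidence ratio: consumers' share ≈ εs / (εs + |εd|) = 2.1 / (2.1 + 0.7) = 0.75.
So consumers bear ≈ 0.75 × €10 = €7.5; suppliers bear €2.5.

Consumers bear ≈ €7.5 per bag.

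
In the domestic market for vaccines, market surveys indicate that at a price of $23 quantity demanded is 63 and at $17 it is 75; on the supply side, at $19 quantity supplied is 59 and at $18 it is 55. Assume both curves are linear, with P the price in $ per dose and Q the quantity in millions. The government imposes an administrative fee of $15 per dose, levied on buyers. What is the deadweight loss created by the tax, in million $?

Deadweight loss = $150 million.

Demand slope: (75 − 63)/(17 − 23) = -2, so Qd = 109 − 2P.
Supply slope: (55 − 59)/(18 − 19) = 4, so Qs = 4P − 17.
Without the tax, 109 − 2P = 4P − 17 gives 6P = 126, so P* = $21 and Q* = 67.
With the tax collected from buyers, demand (in seller-price terms) shifts: Qd = 109 − 2(P + 15).
Solving gives Q = 47 with buyers paying $31 and sellers receiving $16 (the $15 wedge).
Quantity falls by |ΔQ| = |67 − 47| = 20.
DWL = ½ · t · |ΔQ| = ½ · 15 · 20 = $150.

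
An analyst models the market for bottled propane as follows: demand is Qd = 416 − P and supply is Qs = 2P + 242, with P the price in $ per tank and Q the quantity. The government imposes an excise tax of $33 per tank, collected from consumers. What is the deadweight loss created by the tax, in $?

Without the tax, 416 − P = 2P + 242 gives 3P = 174, so P* = $58 and Q* = 358.
With the tax collected from consumers, demand (in seller-price terms) shifts: Qd = 416 − (P + 33).
Solving gives Q = 336 with consumers paying $80 and producers receiving $47 (the $33 wedge).
Quantity falls by |ΔQ| = |358 − 336| = 22.
DWL = ½ · t · |ΔQ| = ½ · 33 · 22 = $363.

Deadweight loss = $363.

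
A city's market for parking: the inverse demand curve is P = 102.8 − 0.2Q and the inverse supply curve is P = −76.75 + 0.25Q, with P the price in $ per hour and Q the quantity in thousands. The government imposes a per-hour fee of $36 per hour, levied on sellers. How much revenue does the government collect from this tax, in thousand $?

Inverting to Q(P) form: Qd = 514 − 5P; Qs = 4P + 307.
Without the tax, 514 − 5P = 4P + 307 gives 9P = 207, so P* = $23 and Q* = 399.
With the tax collected from sellers, supply shifts: Qs = 4(P − 36) + 307.
Solving gives Q = 319 with consumers paying $39 and sellers receiving $3 (the $36 wedge).
Revenue = t · Q = 36 · 319 = $11484.

Tax revenue = $11484 thousand.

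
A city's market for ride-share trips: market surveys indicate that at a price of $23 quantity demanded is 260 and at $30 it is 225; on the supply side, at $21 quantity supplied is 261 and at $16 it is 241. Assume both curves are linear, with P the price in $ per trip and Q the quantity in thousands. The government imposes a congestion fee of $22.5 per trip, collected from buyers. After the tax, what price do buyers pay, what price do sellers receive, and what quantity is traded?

Demand slope: (225 − 260)/(30 − 23) = -5, so Qd = 375 − 5P.
Supply slope: (241 − 261)/(16 − 21) = 4, so Qs = 4P + 177.
Without the tax, 375 − 5P = 4P + 177 gives 9P = 198, so P* = $22 and Q* = 265.
With the tax collected from buyers, demand (in seller-price terms) shifts: Qd = 375 − 5(P + 22.5).
Solving gives Q = 215 with buyers paying $32 and sellers receiving $9.5 (the $22.5 wedge).

Buyers pay $32; sellers receive $9.5; quantity = 215.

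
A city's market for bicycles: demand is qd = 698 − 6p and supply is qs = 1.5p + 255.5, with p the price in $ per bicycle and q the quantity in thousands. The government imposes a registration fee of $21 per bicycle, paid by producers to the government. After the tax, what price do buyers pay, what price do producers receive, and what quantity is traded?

Buyers pay $63.2; producers receive $42.2; quantity = 318.8.

Before the tax: set 698 − 6p = 1.5p + 255.5 → p* = $59, q* = 344.
With the tax collected from producers, supply shifts: qs = 1.5(p − 21) + 255.5.
Solving gives q = 318.8 with buyers paying $63.2 and producers receiving $42.2 (the $21 wedge).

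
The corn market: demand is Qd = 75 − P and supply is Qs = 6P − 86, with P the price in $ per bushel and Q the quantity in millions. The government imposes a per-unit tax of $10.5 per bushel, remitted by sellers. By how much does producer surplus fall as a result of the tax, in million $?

Without the tax, 75 − P = 6P − 86 gives 7P = 161, so P* = $23 and Q* = 52.
With the tax collected from sellers, supply shifts: Qs = 6(P − 10.5) − 86.
Solving gives Q = 43 with consumers paying $32 and sellers receiving $21.5 (the $10.5 wedge).
ΔPS is the trapezoid between Q = 43 and Q = 52 of height $1.5: ½ · (52 + 43) · 1.5 = $71.25.

Producer surplus falls by $71.25 million.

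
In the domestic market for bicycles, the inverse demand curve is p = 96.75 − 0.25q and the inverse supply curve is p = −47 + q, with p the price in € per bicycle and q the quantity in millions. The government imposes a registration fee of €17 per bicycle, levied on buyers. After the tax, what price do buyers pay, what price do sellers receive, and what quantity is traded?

Buyers pay €71.4; sellers receive €54.4; quantity = 101.4.

Inverting to q(p) form: qd = 387 − 4p; qs = p + 47.
Without the tax, 387 − 4p = p + 47 gives 5p = 340, so p* = €68 and q* = 115.
With the tax collected from buyers, demand (in seller-price terms) shifts: qd = 387 − 4(p + 17).
New equilibrium: buyers pay €71.4, sellers receive €54.4, q = 101.4. (Wedge: pb − ps = 17.)
The less price-elastic side of the market bears the larger share of a per-unit tax.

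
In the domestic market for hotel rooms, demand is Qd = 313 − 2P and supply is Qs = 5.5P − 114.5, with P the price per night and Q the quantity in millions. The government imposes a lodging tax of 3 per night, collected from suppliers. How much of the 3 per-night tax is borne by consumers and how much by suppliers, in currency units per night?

Before the tax: set 313 − 2P = 5.5P − 114.5 → P* = 57, Q* = 199.
With the tax collected from suppliers, supply shifts: Qs = 5.5(P − 3) − 114.5.
New equilibrium: consumers pay 59.2, suppliers receive 56.2, Q = 194.6. (Wedge: Pb − Ps = 3.)
Burden on consumers: 2.2; on suppliers: 0.8. (They sum to 3.)
The less price-elastic side of the market bears the larger share of a per-unit tax.

Consumers bear 2.2 per night; suppliers bear 0.8 per night.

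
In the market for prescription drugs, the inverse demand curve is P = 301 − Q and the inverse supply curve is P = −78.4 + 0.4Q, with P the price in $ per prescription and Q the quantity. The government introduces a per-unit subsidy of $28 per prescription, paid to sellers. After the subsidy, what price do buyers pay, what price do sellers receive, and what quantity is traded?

Buyers pay $10; sellers receive $38; quantity = 291.

Rewrite in direct form: Qd = 301 − P and Qs = 2.5P + 196.
Without the subsidy, 301 − P = 2.5P + 196 gives 3.5P = 105, so P* = $30 and Q* = 271.
With a per-unit subsidy paid to sellers, each receives P + 28 per unit sold, so supply becomes Qs = 2.5(P + 28) + 196.
New equilibrium: buyers pay $10, sellers receive $38, Q = 291. (Wedge: Pb − Ps = −28.)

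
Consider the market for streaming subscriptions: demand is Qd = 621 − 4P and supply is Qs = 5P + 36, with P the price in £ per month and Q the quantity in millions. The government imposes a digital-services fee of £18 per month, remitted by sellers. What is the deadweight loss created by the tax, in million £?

Before the tax: set 621 − 4P = 5P + 36 → P* = £65, Q* = 361.
With the tax collected from sellers, supply shifts: Qs = 5(P − 18) + 36.
Solving gives Q = 321 with consumers paying £75 and sellers receiving £57 (the £18 wedge).
Quantity falls by |ΔQ| = |361 − 321| = 40.
DWL = ½ · t · |ΔQ| = ½ · 18 · 40 = £360.

Deadweight loss = £360 million.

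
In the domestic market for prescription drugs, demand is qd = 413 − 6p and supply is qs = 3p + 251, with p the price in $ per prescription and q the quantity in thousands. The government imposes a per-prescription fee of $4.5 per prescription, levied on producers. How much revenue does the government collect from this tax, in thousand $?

Without the tax, 413 − 6p = 3p + 251 gives 9p = 162, so p* = $18 and q* = 305.
With the tax collected from producers, supply shifts: qs = 3(p − 4.5) + 251.
Solving gives q = 296 with consumers paying $19.5 and producers receiving $15 (the $4.5 wedge).
Revenue = t · Q = 4.5 · 296 = $1332.

Tax revenue = $1332 thousand.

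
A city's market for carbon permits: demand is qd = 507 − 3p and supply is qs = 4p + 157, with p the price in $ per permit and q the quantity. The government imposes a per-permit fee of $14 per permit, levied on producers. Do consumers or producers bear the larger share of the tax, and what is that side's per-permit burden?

Without the tax, 507 − 3p = 4p + 157 gives 7p = 350, so p* = $50 and q* = 357.
With the tax collected from producers, supply shifts: qs = 4(p − 14) + 157.
Solving gives q = 333 with consumers paying $58 and producers receiving $44 (the $14 wedge).
Per-permit burden: consumers $8, producers $6.
Consumers take the larger share because demand is less price-elastic here (demand slope 3 vs supply slope 4).

Consumers bear the larger share: $8 per permit.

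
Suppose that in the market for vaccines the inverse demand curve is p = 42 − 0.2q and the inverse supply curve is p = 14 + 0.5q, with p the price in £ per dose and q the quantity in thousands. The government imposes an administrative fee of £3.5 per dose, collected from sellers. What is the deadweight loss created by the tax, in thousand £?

Deadweight loss = £8.75 thousand.

Inverting to q(p) form: qd = 210 − 5p; qs = 2p − 28.
Without the tax, 210 − 5p = 2p − 28 gives 7p = 238, so p* = £34 and q* = 40.
With the tax collected from sellers, supply shifts: qs = 2(p − 3.5) − 28.
Solving gives q = 35 with consumers paying £35 and sellers receiving £31.5 (the £3.5 wedge).
Quantity falls by |ΔQ| = |40 − 35| = 5.
DWL = ½ · t · |ΔQ| = ½ · 3.5 · 5 = £8.75.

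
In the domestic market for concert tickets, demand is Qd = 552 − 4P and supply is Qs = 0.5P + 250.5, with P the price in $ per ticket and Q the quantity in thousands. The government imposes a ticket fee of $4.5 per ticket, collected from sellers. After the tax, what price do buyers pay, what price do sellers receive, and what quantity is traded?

Without the tax, 552 − 4P = 0.5P + 250.5 gives 4.5P = 301.5, so P* = $67 and Q* = 284.
With the tax collected from sellers, supply shifts: Qs = 0.5(P − 4.5) + 250.5.
New equilibrium: buyers pay $67.5, sellers receive $63, Q = 282. (Wedge: Pb − Ps = 4.5.)
The less price-elastic side of the market bears the larger share of a per-unit tax.

Buyers pay $67.5; sellers receive $63; quantity = 282.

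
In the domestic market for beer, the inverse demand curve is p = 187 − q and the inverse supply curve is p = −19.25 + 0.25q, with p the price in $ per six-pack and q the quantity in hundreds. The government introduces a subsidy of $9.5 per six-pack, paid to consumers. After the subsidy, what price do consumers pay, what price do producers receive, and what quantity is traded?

Rewrite in direct form: qd = 187 − p and qs = 4p + 77.
Before the subsidy: set 187 − p = 4p + 77 → p* = $22, q* = 165.
With a per-unit subsidy paid to consumers, each effectively pays p − 9.5, so demand becomes qd = 187 − (p − 9.5).
New equilibrium: consumers pay $14.4, producers receive $23.9, q = 172.6. (Wedge: pb − ps = −9.5.)

Consumers pay $14.4; producers receive $23.9; quantity = 172.6.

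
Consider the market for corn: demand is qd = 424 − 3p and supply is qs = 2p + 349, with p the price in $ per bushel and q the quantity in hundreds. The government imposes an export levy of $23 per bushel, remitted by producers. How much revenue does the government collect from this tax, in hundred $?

Tax revenue = $8082.2 hundred.

Before the tax: set 424 − 3p = 2p + 349 → p* = $15, q* = 379.
With the tax collected from producers, supply shifts: qs = 2(p − 23) + 349.
New equilibrium: consumers pay $24.2, producers receive $1.2, q = 351.4. (Wedge: pb − ps = 23.)
Revenue = t · Q = 23 · 351.4 = $8082.2.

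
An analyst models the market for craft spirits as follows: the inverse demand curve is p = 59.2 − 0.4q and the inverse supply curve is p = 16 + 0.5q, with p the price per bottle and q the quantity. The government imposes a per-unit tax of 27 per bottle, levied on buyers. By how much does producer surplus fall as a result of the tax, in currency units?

Producer surplus falls by 495.

Rewrite in direct form: qd = 148 − 2.5p and qs = 2p − 32.
Without the tax, 148 − 2.5p = 2p − 32 gives 4.5p = 180, so p* = 40 and q* = 48.
With the tax collected from buyers, demand (in seller-price terms) shifts: qd = 148 − 2.5(p + 27).
New equilibrium: buyers pay 52, sellers receive 25, q = 18. (Wedge: pb − ps = 27.)
ΔPS is the trapezoid between Q = 18 and Q = 48 of height 15: ½ · (48 + 18) · 15 = 495.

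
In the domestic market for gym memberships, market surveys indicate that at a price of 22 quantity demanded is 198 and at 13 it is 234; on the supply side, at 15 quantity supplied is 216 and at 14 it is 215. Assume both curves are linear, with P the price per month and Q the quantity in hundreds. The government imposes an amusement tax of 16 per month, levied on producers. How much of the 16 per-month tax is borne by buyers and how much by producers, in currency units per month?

Demand slope: (234 − 198)/(13 − 22) = -4, so Qd = 286 − 4P.
Supply slope: (215 − 216)/(14 − 15) = 1, so Qs = P + 201.
Without the tax, 286 − 4P = P + 201 gives 5P = 85, so P* = 17 and Q* = 218.
With the tax collected from producers, supply shifts: Qs = (P − 16) + 201.
New equilibrium: buyers pay 20.2, producers receive 4.2, Q = 205.2. (Wedge: Pb − Ps = 16.)
Burden on buyers: 3.2; on producers: 12.8. (They sum to 16.)
The less price-elastic side of the market bears the larger share of a per-unit tax.

Buyers bear 3.2 per month; producers bear 12.8 per month.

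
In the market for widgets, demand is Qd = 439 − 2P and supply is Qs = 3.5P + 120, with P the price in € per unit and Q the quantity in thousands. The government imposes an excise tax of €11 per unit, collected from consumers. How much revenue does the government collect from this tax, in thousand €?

Before the tax: set 439 − 2P = 3.5P + 120 → P* = €58, Q* = 323.
With the tax collected from consumers, demand (in seller-price terms) shifts: Qd = 439 − 2(P + 11).
Solving gives Q = 309 with consumers paying €65 and producers receiving €54 (the €11 wedge).
Revenue = t · Q = 11 · 309 = €3399.

Tax revenue = €3399 thousand.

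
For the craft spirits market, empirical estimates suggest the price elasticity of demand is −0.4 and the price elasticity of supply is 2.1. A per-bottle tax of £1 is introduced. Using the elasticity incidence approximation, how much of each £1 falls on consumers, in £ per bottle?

Consumers bear ≈ £0.84 per bottle.

Incidence ratio: consumers' share ≈ εs / (εs + |εd|) = 2.1 / (2.1 + 0.4) = 0.84.
So consumers bear ≈ 0.84 × £1 = £0.84; sellers bear £0.16.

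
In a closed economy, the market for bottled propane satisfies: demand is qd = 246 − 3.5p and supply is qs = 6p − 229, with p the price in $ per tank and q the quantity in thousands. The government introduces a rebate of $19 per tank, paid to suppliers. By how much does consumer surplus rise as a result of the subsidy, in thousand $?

Consumer surplus rises by $1104 thousand.

Before the subsidy: set 246 − 3.5p = 6p − 229 → p* = $50, q* = 71.
With a per-unit subsidy paid to suppliers, each receives p + 19 per unit sold, so supply becomes qs = 6(p + 19) − 229.
New equilibrium: consumers pay $38, suppliers receive $57, q = 113. (Wedge: pb − ps = −19.)
ΔCS is the trapezoid between Q = 113 and Q = 71 of height $12: ½ · (71 + 113) · 12 = $1104.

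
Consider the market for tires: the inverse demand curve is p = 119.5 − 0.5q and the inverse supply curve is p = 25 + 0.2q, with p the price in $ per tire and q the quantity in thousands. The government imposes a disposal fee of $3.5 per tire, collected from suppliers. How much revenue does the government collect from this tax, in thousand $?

Rewrite in direct form: qd = 239 − 2p and qs = 5p − 125.
Before the tax: set 239 − 2p = 5p − 125 → p* = $52, q* = 135.
With the tax collected from suppliers, supply shifts: qs = 5(p − 3.5) − 125.
New equilibrium: consumers pay $54.5, suppliers receive $51, q = 130. (Wedge: pb − ps = 3.5.)
Revenue = t · Q = 3.5 · 130 = $455.

Tax revenue = $455 thousand.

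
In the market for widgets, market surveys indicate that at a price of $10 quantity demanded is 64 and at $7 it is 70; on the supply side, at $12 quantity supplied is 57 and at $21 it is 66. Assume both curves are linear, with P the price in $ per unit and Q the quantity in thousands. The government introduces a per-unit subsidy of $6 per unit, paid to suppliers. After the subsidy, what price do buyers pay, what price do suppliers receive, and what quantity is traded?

Demand slope: (70 − 64)/(7 − 10) = -2, so Qd = 84 − 2P.
Supply slope: (66 − 57)/(21 − 12) = 1, so Qs = P + 45.
Without the subsidy, 84 − 2P = P + 45 gives 3P = 39, so P* = $13 and Q* = 58.
With a per-unit subsidy paid to suppliers, each receives P + 6 per unit sold, so supply becomes Qs = (P + 6) + 45.
Solving gives Q = 62 with buyers paying $11 and suppliers receiving $17 (the $6 wedge).

Buyers pay $11; suppliers receive $17; quantity = 62.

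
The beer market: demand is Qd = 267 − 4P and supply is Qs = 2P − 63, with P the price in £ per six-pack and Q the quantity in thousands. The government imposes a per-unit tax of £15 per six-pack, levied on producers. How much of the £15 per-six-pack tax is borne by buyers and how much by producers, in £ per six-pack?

Buyers bear £5 per six-pack; producers bear £10 per six-pack.

Without the tax, 267 − 4P = 2P − 63 gives 6P = 330, so P* = £55 and Q* = 47.
With the tax collected from producers, supply shifts: Qs = 2(P − 15) − 63.
New equilibrium: buyers pay £60, producers receive £45, Q = 27. (Wedge: Pb − Ps = 15.)
Burden on buyers: £5; on producers: £10. (They sum to £15.)
The less price-elastic side of the market bears the larger share of a per-unit tax.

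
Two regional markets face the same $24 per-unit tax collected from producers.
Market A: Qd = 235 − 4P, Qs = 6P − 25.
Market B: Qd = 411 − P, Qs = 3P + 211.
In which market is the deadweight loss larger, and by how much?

Market A, by $475.2.

Market A: pre-tax P* = $26, Q* = 131; post-tax Q = 73.4; deadweight loss = $691.2.
Market B: pre-tax P* = $50, Q* = 361; post-tax Q = 343; deadweight loss = $216.
Difference: $691.2 vs $216 → market A is larger by $475.2.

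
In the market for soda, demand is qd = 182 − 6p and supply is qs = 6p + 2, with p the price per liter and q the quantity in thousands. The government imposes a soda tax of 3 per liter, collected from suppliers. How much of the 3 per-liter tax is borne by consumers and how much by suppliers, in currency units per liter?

Before the tax: set 182 − 6p = 6p + 2 → p* = 15, q* = 92.
With the tax collected from suppliers, supply shifts: qs = 6(p − 3) + 2.
Solving gives q = 83 with consumers paying 16.5 and suppliers receiving 13.5 (the 3 wedge).
Burden on consumers: 1.5; on suppliers: 1.5. (They sum to 3.)

Consumers bear 1.5 per liter; suppliers bear 1.5 per liter.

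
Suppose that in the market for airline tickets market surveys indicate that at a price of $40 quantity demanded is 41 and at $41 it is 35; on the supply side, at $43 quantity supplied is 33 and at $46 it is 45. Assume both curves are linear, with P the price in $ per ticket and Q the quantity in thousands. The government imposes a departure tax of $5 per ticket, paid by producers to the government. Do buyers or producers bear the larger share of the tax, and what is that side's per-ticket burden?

Demand slope: (35 − 41)/(41 − 40) = -6, so Qd = 281 − 6P.
Supply slope: (45 − 33)/(46 − 43) = 4, so Qs = 4P − 139.
Without the tax, 281 − 6P = 4P − 139 gives 10P = 420, so P* = $42 and Q* = 29.
With the tax collected from producers, supply shifts: Qs = 4(P − 5) − 139.
New equilibrium: buyers pay $44, producers receive $39, Q = 17. (Wedge: Pb − Ps = 5.)
Per-ticket burden: buyers $2, producers $3.
Producers take the larger share because supply is less price-elastic here (demand slope 6 vs supply slope 4).
The less price-elastic side of the market bears the larger share of a per-unit tax.

Producers bear the larger share: $3 per ticket.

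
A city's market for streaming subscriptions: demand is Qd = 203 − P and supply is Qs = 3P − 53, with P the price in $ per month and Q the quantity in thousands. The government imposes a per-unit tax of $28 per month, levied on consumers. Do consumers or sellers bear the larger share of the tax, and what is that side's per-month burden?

Consumers bear the larger share: $21 per month.

Before the tax: set 203 − P = 3P − 53 → P* = $64, Q* = 139.
With the tax collected from consumers, demand (in seller-price terms) shifts: Qd = 203 − (P + 28).
Solving gives Q = 118 with consumers paying $85 and sellers receiving $57 (the $28 wedge).
Per-month burden: consumers $21, sellers $7.
Consumers take the larger share because demand is less price-elastic here (demand slope 1 vs supply slope 3).
The less price-elastic side of the market bears the larger share of a per-unit tax.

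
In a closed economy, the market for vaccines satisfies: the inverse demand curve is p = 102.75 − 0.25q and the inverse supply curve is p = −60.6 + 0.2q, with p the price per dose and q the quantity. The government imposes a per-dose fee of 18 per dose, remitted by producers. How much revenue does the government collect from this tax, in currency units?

Inverting to q(p) form: qd = 411 − 4p; qs = 5p + 303.
Without the tax, 411 − 4p = 5p + 303 gives 9p = 108, so p* = 12 and q* = 363.
With the tax collected from producers, supply shifts: qs = 5(p − 18) + 303.
New equilibrium: consumers pay 22, producers receive 4, q = 323. (Wedge: pb − ps = 18.)
Revenue = t · Q = 18 · 323 = 5814.

Tax revenue = 5814.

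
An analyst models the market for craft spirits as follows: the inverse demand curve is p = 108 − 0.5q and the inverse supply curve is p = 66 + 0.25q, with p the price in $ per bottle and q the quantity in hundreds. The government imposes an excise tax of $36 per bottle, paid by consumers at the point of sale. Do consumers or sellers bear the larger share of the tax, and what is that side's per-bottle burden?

Consumers bear the larger share: $24 per bottle.

Rewrite in direct form: qd = 216 − 2p and qs = 4p − 264.
Without the tax, 216 − 2p = 4p − 264 gives 6p = 480, so p* = $80 and q* = 56.
With the tax collected from consumers, demand (in seller-price terms) shifts: qd = 216 − 2(p + 36).
Solving gives q = 8 with consumers paying $104 and sellers receiving $68 (the $36 wedge).
Per-bottle burden: consumers $24, sellers $12.
Consumers take the larger share because demand is less price-elastic here (demand slope 2 vs supply slope 4).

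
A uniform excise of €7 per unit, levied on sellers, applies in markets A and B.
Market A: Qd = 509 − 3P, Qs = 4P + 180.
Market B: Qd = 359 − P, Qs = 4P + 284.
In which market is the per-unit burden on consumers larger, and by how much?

Market B, by €1.6.

Market A: pre-tax P* = €47, Q* = 368; post-tax Q = 356; per-unit burden on consumers = €4.
Market B: pre-tax P* = €15, Q* = 344; post-tax Q = 338.4; per-unit burden on consumers = €5.6.
Difference: €4 vs €5.6 → market B is larger by €1.6.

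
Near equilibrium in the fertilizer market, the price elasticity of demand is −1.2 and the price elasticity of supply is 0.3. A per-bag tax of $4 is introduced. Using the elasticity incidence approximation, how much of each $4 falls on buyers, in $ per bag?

Incidence ratio: buyers' share ≈ εs / (εs + |εd|) = 0.3 / (0.3 + 1.2) = 0.2.
So buyers bear ≈ 0.2 × $4 = $0.8; suppliers bear $3.2.

Buyers bear ≈ $0.8 per bag.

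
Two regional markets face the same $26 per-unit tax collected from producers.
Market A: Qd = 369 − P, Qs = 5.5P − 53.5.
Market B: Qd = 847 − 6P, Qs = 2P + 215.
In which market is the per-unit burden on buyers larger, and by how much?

Market A: pre-tax P* = $65, Q* = 304; post-tax Q = 282; per-unit burden on buyers = $22.
Market B: pre-tax P* = $79, Q* = 373; post-tax Q = 334; per-unit burden on buyers = $6.5.
Difference: $22 vs $6.5 → market A is larger by $15.5.

Market A, by $15.5.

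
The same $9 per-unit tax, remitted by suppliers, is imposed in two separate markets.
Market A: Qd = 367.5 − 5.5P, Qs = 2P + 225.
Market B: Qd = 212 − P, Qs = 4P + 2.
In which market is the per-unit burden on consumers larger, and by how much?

Market B, by $4.8.

Market A: pre-tax P* = $19, Q* = 263; post-tax Q = 249.8; per-unit burden on consumers = $2.4.
Market B: pre-tax P* = $42, Q* = 170; post-tax Q = 162.8; per-unit burden on consumers = $7.2.
Difference: $2.4 vs $7.2 → market B is larger by $4.8.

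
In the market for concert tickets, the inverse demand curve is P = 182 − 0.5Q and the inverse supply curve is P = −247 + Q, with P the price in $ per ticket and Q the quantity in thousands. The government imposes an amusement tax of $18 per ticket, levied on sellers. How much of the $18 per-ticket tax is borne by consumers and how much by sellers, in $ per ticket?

Rewrite in direct form: Qd = 364 − 2P and Qs = P + 247.
Before the tax: set 364 − 2P = P + 247 → P* = $39, Q* = 286.
With the tax collected from sellers, supply shifts: Qs = (P − 18) + 247.
Solving gives Q = 274 with consumers paying $45 and sellers receiving $27 (the $18 wedge).
Burden on consumers: $6; on sellers: $12. (They sum to $18.)
The less price-elastic side of the market bears the larger share of a per-unit tax.

Consumers bear $6 per ticket; sellers bear $12 per ticket.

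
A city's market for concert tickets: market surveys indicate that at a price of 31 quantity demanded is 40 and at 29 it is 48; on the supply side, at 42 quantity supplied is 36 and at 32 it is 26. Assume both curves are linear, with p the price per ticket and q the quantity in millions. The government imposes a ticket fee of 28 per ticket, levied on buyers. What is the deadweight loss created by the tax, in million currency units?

Demand slope: (48 − 40)/(29 − 31) = -4, so qd = 164 − 4p.
Supply slope: (26 − 36)/(32 − 42) = 1, so qs = p − 6.
Before the tax: set 164 − 4p = p − 6 → p* = 34, q* = 28.
With the tax collected from buyers, demand (in seller-price terms) shifts: qd = 164 − 4(p + 28).
Solving gives q = 5.6 with buyers paying 39.6 and producers receiving 11.6 (the 28 wedge).
Quantity falls by |ΔQ| = |28 − 5.6| = 22.4.
DWL = ½ · t · |ΔQ| = ½ · 28 · 22.4 = 313.6.

Deadweight loss = 313.6 million.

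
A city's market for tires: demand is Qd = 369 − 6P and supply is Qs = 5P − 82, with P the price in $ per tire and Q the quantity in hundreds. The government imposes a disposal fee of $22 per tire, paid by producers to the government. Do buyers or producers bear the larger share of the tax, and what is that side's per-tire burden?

Producers bear the larger share: $12 per tire.

Before the tax: set 369 − 6P = 5P − 82 → P* = $41, Q* = 123.
With the tax collected from producers, supply shifts: Qs = 5(P − 22) − 82.
New equilibrium: buyers pay $51, producers receive $29, Q = 63. (Wedge: Pb − Ps = 22.)
Per-tire burden: buyers $10, producers $12.
Producers take the larger share because supply is less price-elastic here (demand slope 6 vs supply slope 5).
The less price-elastic side of the market bears the larger share of a per-unit tax.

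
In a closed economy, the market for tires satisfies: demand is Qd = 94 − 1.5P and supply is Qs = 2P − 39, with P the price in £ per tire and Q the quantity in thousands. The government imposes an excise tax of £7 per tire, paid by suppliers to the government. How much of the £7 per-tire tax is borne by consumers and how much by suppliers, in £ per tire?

Before the tax: set 94 − 1.5P = 2P − 39 → P* = £38, Q* = 37.
With the tax collected from suppliers, supply shifts: Qs = 2(P − 7) − 39.
New equilibrium: consumers pay £42, suppliers receive £35, Q = 31. (Wedge: Pb − Ps = 7.)
Burden on consumers: £4; on suppliers: £3. (They sum to £7.)

Consumers bear £4 per tire; suppliers bear £3 per tire.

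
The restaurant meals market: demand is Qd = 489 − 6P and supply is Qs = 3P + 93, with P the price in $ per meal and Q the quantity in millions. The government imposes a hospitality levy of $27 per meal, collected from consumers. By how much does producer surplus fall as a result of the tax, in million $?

Before the tax: set 489 − 6P = 3P + 93 → P* = $44, Q* = 225.
With the tax collected from consumers, demand (in seller-price terms) shifts: Qd = 489 − 6(P + 27).
New equilibrium: consumers pay $53, sellers receive $26, Q = 171. (Wedge: Pb − Ps = 27.)
ΔPS is the trapezoid between Q = 171 and Q = 225 of height $18: ½ · (225 + 171) · 18 = $3564.

Producer surplus falls by $3564 million.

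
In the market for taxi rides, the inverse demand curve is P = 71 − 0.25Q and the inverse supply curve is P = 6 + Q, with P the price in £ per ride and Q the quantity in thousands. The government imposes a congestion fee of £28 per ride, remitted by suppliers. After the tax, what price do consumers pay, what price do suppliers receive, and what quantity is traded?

Consumers pay £63.6; suppliers receive £35.6; quantity = 29.6.

Inverting to Q(P) form: Qd = 284 − 4P; Qs = P − 6.
Without the tax, 284 − 4P = P − 6 gives 5P = 290, so P* = £58 and Q* = 52.
With the tax collected from suppliers, supply shifts: Qs = (P − 28) − 6.
Solving gives Q = 29.6 with consumers paying £63.6 and suppliers receiving £35.6 (the £28 wedge).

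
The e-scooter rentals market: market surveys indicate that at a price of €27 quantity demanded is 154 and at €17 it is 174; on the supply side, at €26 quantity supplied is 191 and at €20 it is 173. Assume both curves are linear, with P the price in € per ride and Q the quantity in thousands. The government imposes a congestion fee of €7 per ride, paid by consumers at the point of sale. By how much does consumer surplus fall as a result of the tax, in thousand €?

Consumer surplus falls by €696.36 thousand.

Demand slope: (174 − 154)/(17 − 27) = -2, so Qd = 208 − 2P.
Supply slope: (173 − 191)/(20 − 26) = 3, so Qs = 3P + 113.
Without the tax, 208 − 2P = 3P + 113 gives 5P = 95, so P* = €19 and Q* = 170.
With the tax collected from consumers, demand (in seller-price terms) shifts: Qd = 208 − 2(P + 7).
Solving gives Q = 161.6 with consumers paying €23.2 and suppliers receiving €16.2 (the €7 wedge).
ΔCS is the trapezoid between Q = 161.6 and Q = 170 of height €4.2: ½ · (170 + 161.6) · 4.2 = €696.36.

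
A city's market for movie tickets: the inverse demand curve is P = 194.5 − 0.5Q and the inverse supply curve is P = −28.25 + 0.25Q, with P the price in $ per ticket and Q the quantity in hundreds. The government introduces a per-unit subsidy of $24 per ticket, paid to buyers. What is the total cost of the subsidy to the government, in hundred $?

Government outlay = $7896 hundred.

Inverting to Q(P) form: Qd = 389 − 2P; Qs = 4P + 113.
Without the subsidy, 389 − 2P = 4P + 113 gives 6P = 276, so P* = $46 and Q* = 297.
With a per-unit subsidy paid to buyers, each effectively pays P − 24, so demand becomes Qd = 389 − 2(P − 24).
New equilibrium: buyers pay $30, suppliers receive $54, Q = 329. (Wedge: Pb − Ps = −24.)
Outlay = t · Q = 24 · 329 = $7896.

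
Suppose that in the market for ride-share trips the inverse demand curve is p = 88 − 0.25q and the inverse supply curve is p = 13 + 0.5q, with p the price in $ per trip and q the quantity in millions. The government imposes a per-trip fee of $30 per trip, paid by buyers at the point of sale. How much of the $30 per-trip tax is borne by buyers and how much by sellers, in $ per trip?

Buyers bear $10 per trip; sellers bear $20 per trip.

Inverting to q(p) form: qd = 352 − 4p; qs = 2p − 26.
Without the tax, 352 − 4p = 2p − 26 gives 6p = 378, so p* = $63 and q* = 100.
With the tax collected from buyers, demand (in seller-price terms) shifts: qd = 352 − 4(p + 30).
Solving gives q = 60 with buyers paying $73 and sellers receiving $43 (the $30 wedge).
Burden on buyers: $10; on sellers: $20. (They sum to $30.)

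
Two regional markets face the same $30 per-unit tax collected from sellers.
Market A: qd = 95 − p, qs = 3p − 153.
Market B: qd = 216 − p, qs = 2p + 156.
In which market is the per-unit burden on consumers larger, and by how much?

Market A, by $2.5.

Market A: pre-tax p* = $62, q* = 33; post-tax q = 10.5; per-unit burden on consumers = $22.5.
Market B: pre-tax p* = $20, q* = 196; post-tax q = 176; per-unit burden on consumers = $20.
Difference: $22.5 vs $20 → market A is larger by $2.5.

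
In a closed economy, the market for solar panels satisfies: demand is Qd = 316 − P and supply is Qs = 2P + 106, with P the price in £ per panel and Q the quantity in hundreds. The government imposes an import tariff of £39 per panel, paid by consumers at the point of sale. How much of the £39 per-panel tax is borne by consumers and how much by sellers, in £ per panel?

Without the tax, 316 − P = 2P + 106 gives 3P = 210, so P* = £70 and Q* = 246.
With the tax collected from consumers, demand (in seller-price terms) shifts: Qd = 316 − (P + 39).
New equilibrium: consumers pay £96, sellers receive £57, Q = 220. (Wedge: Pb − Ps = 39.)
Burden on consumers: £26; on sellers: £13. (They sum to £39.)

Consumers bear £26 per panel; sellers bear £13 per panel.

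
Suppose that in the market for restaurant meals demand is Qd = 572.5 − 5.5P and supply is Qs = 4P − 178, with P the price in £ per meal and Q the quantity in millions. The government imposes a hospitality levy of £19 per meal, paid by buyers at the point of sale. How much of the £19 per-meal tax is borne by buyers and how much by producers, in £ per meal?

Before the tax: set 572.5 − 5.5P = 4P − 178 → P* = £79, Q* = 138.
With the tax collected from buyers, demand (in seller-price terms) shifts: Qd = 572.5 − 5.5(P + 19).
New equilibrium: buyers pay £87, producers receive £68, Q = 94. (Wedge: Pb − Ps = 19.)
Burden on buyers: £8; on producers: £11. (They sum to £19.)

Buyers bear £8 per meal; producers bear £11 per meal.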